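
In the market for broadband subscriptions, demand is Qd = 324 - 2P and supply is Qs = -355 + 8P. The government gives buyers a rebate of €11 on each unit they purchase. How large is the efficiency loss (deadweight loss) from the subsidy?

Deadweight loss = €96.8

Pre-subsidy: 324 - 2P = -355 + 8P gives P* = 67.9, Q* = 188.2.
With the rebate, buyers effectively pay Pb = Ps − 11, where Ps is the price sellers receive.
Demand in terms of Ps becomes Qd = 324 − 2(Ps − 11) = 346 - 2Ps. Setting this equal to supply: 346 - 2Ps = -355 + 8Ps, so Ps = 70.1.
Buyers pay Pb = 70.1 − 11 = 59.1; Q' = -355 + 8·70.1 = 205.8.
The subsidy expands output by 205.8 − 188.2 = 17.6 past the efficient level; on those units the gap between marginal cost and willingness to pay runs from 0 up to 11.
DWL = ½ × 11 × 17.6 = 96.8.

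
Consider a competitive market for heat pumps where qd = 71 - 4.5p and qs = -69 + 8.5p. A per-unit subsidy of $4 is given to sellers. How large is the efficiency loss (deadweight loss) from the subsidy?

Deadweight loss = 306/13

Pre-subsidy: 71 - 4.5p = -69 + 8.5p gives p* = 140/13, q* = 293/13.
With the subsidy, sellers receive ps = pb + 4 for each unit, where pb is the price buyers pay.
Supply in terms of pb becomes qs = -69 + 8.5(pb + 4) = -35 + 8.5pb. Setting this equal to demand: 71 - 4.5pb = -35 + 8.5pb, so pb = 106/13.
Sellers receive ps = 106/13 + 4 = 158/13; q' = 71 − 4.5·(106/13) = 446/13.
The subsidy expands output by 446/13 − 293/13 = 153/13 past the efficient level; on those units the gap between marginal cost and willingness to pay runs from 0 up to 4.
DWL = ½ × 4 × 153/13 = 306/13.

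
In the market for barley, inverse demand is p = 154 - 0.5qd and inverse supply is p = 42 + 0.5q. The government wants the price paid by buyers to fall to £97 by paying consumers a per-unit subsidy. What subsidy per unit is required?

Required subsidy s = £2 per unit

At a buyer price of 97, quantity demanded is 308 − 2·97 = 114.
Sellers supply 114 only when they receive ps = 42 + 0.5·114 = 99.
s = ps − pb = 99 − 97 = 2.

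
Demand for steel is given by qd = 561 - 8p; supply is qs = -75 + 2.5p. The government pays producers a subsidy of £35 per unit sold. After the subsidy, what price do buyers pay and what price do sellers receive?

Pre-subsidy: 561 - 8p = -75 + 2.5p gives p* = 424/7, q* = 535/7.
With the subsidy, sellers receive ps = pb + 35 for each unit, where pb is the price buyers pay.
Supply in terms of pb becomes qs = -75 + 2.5(pb + 35) = 12.5 + 2.5pb. Setting this equal to demand: 561 - 8pb = 12.5 + 2.5pb, so pb = 1097/21.
Sellers receive ps = 1097/21 + 35 = 1832/21; q' = 561 − 8·(1097/21) = 3005/21.

Buyers pay 1097/21; sellers receive 1832/21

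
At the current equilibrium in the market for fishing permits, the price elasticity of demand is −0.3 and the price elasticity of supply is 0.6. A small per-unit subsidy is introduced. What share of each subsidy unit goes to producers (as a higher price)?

For a small subsidy around the equilibrium, the benefit split depends on the relative slopes, which at a point are proportional to the elasticities.
Buyer share = εs/(εs + |εd|) = 0.6/(0.6 + 0.3) = 2/3; seller share = |εd|/(εs + |εd|) = 1/3.
So producers capture 1/3 of the subsidy.

Producer share = 1/3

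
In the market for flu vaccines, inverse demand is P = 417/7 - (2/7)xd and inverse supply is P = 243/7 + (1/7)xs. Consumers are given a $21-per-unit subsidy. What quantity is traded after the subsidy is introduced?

x' = 107

Pre-subsidy: 417/7 - (2/7)x = 243/7 + (1/7)x gives x* = 58 and P* = 43.
With the rebate, buyers effectively pay Pb = Ps − 21, where Ps is the price sellers receive.
On the curves, Pb = 417/7 - (2/7)x and Ps = 243/7 + (1/7)x; the wedge Ps − Pb = 21 gives 243/7 + (1/7)x − (417/7 - (2/7)x) = 21, so x' = 107.
Then Pb = 417/7 − (2/7)·107 = 29 and Ps = 243/7 + (1/7)·107 = 50.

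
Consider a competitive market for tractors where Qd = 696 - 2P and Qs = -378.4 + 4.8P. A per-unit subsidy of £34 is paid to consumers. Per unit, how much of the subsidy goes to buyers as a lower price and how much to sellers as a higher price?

Pre-subsidy: 696 - 2P = -378.4 + 4.8P gives P* = 158, Q* = 380.
With the rebate, buyers effectively pay Pb = Ps − 34, where Ps is the price sellers receive.
Demand in terms of Ps becomes Qd = 696 − 2(Ps − 34) = 764 - 2Ps. Setting this equal to supply: 764 - 2Ps = -378.4 + 4.8Ps, so Ps = 168.
Buyers pay Pb = 168 − 34 = 134; Q' = -378.4 + 4.8·168 = 428.
Buyers' price falls by P* − Pb = 158 − 134 = 24; sellers' price rises by Ps − P* = 168 − 158 = 10.

Buyers gain £24 per unit; sellers gain £10 per unit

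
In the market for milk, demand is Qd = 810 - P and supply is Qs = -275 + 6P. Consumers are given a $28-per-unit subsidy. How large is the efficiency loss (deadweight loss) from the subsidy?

Deadweight loss = $336

Pre-subsidy: 810 - P = -275 + 6P gives P* = 155, Q* = 655.
With the rebate, buyers effectively pay Pb = Ps − 28, where Ps is the price sellers receive.
Demand in terms of Ps becomes Qd = 810 − 1(Ps − 28) = 838 - Ps. Setting this equal to supply: 838 - Ps = -275 + 6Ps, so Ps = 159.
Buyers pay Pb = 159 − 28 = 131; Q' = -275 + 6·159 = 679.
The subsidy expands output by 679 − 655 = 24 past the efficient level; on those units the gap between marginal cost and willingness to pay runs from 0 up to 28.
DWL = ½ × 28 × 24 = 336.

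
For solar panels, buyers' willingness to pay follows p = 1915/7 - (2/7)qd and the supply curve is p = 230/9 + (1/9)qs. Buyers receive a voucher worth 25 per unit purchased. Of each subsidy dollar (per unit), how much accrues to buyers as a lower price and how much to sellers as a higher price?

Pre-subsidy: 1915/7 - (2/7)q = 230/9 + (1/9)q gives q* = 625 and p* = 95.
With the rebate, buyers effectively pay pb = ps − 25, where ps is the price sellers receive.
On the curves, pb = 1915/7 - (2/7)q and ps = 230/9 + (1/9)q; the wedge ps − pb = 25 gives 230/9 + (1/9)q − (1915/7 - (2/7)q) = 25, so q' = 688.
Then pb = 1915/7 − (2/7)·688 = 77 and ps = 230/9 + (1/9)·688 = 102.
Buyers' price falls by p* − pb = 95 − 77 = 18; sellers' price rises by ps − p* = 102 − 95 = 7.

Buyers gain 18 per unit; sellers gain 7 per unit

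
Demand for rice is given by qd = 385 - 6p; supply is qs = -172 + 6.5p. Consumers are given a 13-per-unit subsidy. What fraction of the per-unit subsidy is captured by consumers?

Consumer share = 0.52

Pre-subsidy: 385 - 6p = -172 + 6.5p gives p* = 44.56, q* = 117.64.
With the rebate, buyers effectively pay pb = ps − 13, where ps is the price sellers receive.
Demand in terms of ps becomes qd = 385 − 6(ps − 13) = 463 - 6ps. Setting this equal to supply: 463 - 6ps = -172 + 6.5ps, so ps = 50.8.
Buyers pay pb = 50.8 − 13 = 37.8; q' = -172 + 6.5·50.8 = 158.2.
Buyers' price falls by p* − pb = 44.56 − 37.8 = 6.76; sellers' price rises by ps − p* = 50.8 − 44.56 = 6.24.
So consumers capture 6.76/13 = 0.52 of each unit of subsidy.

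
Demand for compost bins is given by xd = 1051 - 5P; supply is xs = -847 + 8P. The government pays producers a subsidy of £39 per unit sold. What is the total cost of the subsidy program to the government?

Pre-subsidy: 1051 - 5P = -847 + 8P gives P* = 146, x* = 321.
With the subsidy, sellers receive Ps = Pb + 39 for each unit, where Pb is the price buyers pay.
Supply in terms of Pb becomes xs = -847 + 8(Pb + 39) = -535 + 8Pb. Setting this equal to demand: 1051 - 5Pb = -535 + 8Pb, so Pb = 122.
Sellers receive Ps = 122 + 39 = 161; x' = 1051 − 5·122 = 441.
Government outlay = subsidy × quantity = 39 × 441 = 17199.

Government cost = £17199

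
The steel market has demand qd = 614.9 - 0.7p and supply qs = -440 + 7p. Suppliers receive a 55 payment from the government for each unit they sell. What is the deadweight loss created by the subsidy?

Pre-subsidy: 614.9 - 0.7p = -440 + 7p gives p* = 137, q* = 519.
With the subsidy, sellers receive ps = pb + 55 for each unit, where pb is the price buyers pay.
Supply in terms of pb becomes qs = -440 + 7(pb + 55) = -55 + 7pb. Setting this equal to demand: 614.9 - 0.7pb = -55 + 7pb, so pb = 87.
Sellers receive ps = 87 + 55 = 142; q' = 614.9 − 0.7·87 = 554.
The subsidy expands output by 554 − 519 = 35 past the efficient level; on those units the gap between marginal cost and willingness to pay runs from 0 up to 55.
DWL = ½ × 55 × 35 = 962.5.

Deadweight loss = 962.5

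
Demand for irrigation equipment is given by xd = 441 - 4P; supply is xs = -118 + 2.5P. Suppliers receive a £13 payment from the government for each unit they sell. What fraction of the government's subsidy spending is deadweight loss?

DWL / government spending = 10/117

Pre-subsidy: 441 - 4P = -118 + 2.5P gives P* = 86, x* = 97.
With the subsidy, sellers receive Ps = Pb + 13 for each unit, where Pb is the price buyers pay.
Supply in terms of Pb becomes xs = -118 + 2.5(Pb + 13) = -85.5 + 2.5Pb. Setting this equal to demand: 441 - 4Pb = -85.5 + 2.5Pb, so Pb = 81.
Sellers receive Ps = 81 + 13 = 94; x' = 441 − 4·81 = 117.
ΔCS = ½(97 + 117)(86 − 81) = 535; ΔPS = ½(97 + 117)(94 − 86) = 856.
Government spending = 13 × 117 = 1521.
DWL = ½ × 13 × (117 − 97) = 130; fraction = 130 / 1521 = 10/117.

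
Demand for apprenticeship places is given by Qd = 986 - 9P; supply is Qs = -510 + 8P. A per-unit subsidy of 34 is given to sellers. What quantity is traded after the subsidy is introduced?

Pre-subsidy: 986 - 9P = -510 + 8P gives P* = 88, Q* = 194.
With the subsidy, sellers receive Ps = Pb + 34 for each unit, where Pb is the price buyers pay.
Supply in terms of Pb becomes Qs = -510 + 8(Pb + 34) = -238 + 8Pb. Setting this equal to demand: 986 - 9Pb = -238 + 8Pb, so Pb = 72.
Sellers receive Ps = 72 + 34 = 106; Q' = 986 − 9·72 = 338.

Q' = 338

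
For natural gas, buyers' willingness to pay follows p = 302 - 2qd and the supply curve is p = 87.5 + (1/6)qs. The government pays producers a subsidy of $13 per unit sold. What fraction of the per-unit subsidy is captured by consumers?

Consumer share = 12/13

Pre-subsidy: 302 - 2q = 87.5 + (1/6)q gives q* = 99 and p* = 104.
With the subsidy, sellers receive ps = pb + 13 for each unit, where pb is the price buyers pay.
On the curves, pb = 302 - 2q and ps = 87.5 + (1/6)q; the wedge ps − pb = 13 gives 87.5 + (1/6)q − (302 - 2q) = 13, so q' = 105.
Then pb = 302 − 2·105 = 92 and ps = 87.5 + (1/6)·105 = 105.
Buyers' price falls by p* − pb = 104 − 92 = 12; sellers' price rises by ps − p* = 105 − 104 = 1.
So consumers capture 12/13 = 12/13 of each unit of subsidy.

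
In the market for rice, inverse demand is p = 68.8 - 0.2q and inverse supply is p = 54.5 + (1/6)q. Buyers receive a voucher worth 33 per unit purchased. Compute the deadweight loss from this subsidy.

Pre-subsidy: 68.8 - 0.2q = 54.5 + (1/6)q gives q* = 39 and p* = 61.
With the rebate, buyers effectively pay pb = ps − 33, where ps is the price sellers receive.
On the curves, pb = 68.8 - 0.2q and ps = 54.5 + (1/6)q; the wedge ps − pb = 33 gives 54.5 + (1/6)q − (68.8 - 0.2q) = 33, so q' = 129.
Then pb = 68.8 − 0.2·129 = 43 and ps = 54.5 + (1/6)·129 = 76.
The subsidy expands output by 129 − 39 = 90 past the efficient level; on those units the gap between marginal cost and willingness to pay runs from 0 up to 33.
DWL = ½ × 33 × 90 = 1485.

Deadweight loss = 1485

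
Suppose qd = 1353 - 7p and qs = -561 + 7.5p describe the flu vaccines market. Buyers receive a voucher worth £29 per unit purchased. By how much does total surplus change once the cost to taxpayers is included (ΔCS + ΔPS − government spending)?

Net change in total surplus = -£1522.5

Pre-subsidy: 1353 - 7p = -561 + 7.5p gives p* = 132, q* = 429.
With the rebate, buyers effectively pay pb = ps − 29, where ps is the price sellers receive.
Demand in terms of ps becomes qd = 1353 − 7(ps − 29) = 1556 - 7ps. Setting this equal to supply: 1556 - 7ps = -561 + 7.5ps, so ps = 146.
Buyers pay pb = 146 − 29 = 117; q' = -561 + 7.5·146 = 534.
ΔCS = ½(429 + 534)(132 − 117) = 7222.5; ΔPS = ½(429 + 534)(146 − 132) = 6741.
Government spending = 29 × 534 = 15486.
Net change = 7222.5 + 6741 − 15486 = -1522.5. The loss equals the DWL triangle ½·29·105.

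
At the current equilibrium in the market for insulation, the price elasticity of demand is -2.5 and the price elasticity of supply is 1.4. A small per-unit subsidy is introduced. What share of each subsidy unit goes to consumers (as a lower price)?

For a small subsidy around the equilibrium, the benefit split depends on the relative slopes, which at a point are proportional to the elasticities.
Buyer share = εs/(εs + |εd|) = 1.4/(1.4 + 2.5) = 14/39; seller share = |εd|/(εs + |εd|) = 25/39.

Consumer share = 14/39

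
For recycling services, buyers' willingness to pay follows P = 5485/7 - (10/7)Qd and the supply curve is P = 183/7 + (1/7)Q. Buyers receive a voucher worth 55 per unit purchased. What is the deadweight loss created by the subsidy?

Pre-subsidy: 5485/7 - (10/7)Q = 183/7 + (1/7)Q gives Q* = 482 and P* = 95.
With the rebate, buyers effectively pay Pb = Ps − 55, where Ps is the price sellers receive.
On the curves, Pb = 5485/7 - (10/7)Q and Ps = 183/7 + (1/7)Q; the wedge Ps − Pb = 55 gives 183/7 + (1/7)Q − (5485/7 - (10/7)Q) = 55, so Q' = 517.
Then Pb = 5485/7 − (10/7)·517 = 45 and Ps = 183/7 + (1/7)·517 = 100.
The subsidy expands output by 517 − 482 = 35 past the efficient level; on those units the gap between marginal cost and willingness to pay runs from 0 up to 55.
DWL = ½ × 55 × 35 = 962.5.

Deadweight loss = 962.5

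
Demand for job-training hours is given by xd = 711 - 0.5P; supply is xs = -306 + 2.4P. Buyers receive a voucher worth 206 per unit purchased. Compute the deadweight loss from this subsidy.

Deadweight loss = 254616/29

Pre-subsidy: 711 - 0.5P = -306 + 2.4P gives P* = 10170/29, x* = 15534/29.
With the rebate, buyers effectively pay Pb = Ps − 206, where Ps is the price sellers receive.
Demand in terms of Ps becomes xd = 711 − 0.5(Ps − 206) = 814 - 0.5Ps. Setting this equal to supply: 814 - 0.5Ps = -306 + 2.4Ps, so Ps = 11200/29.
Buyers pay Pb = 11200/29 − 206 = 5226/29; x' = -306 + 2.4·(11200/29) = 18006/29.
The subsidy expands output by 18006/29 − 15534/29 = 2472/29 past the efficient level; on those units the gap between marginal cost and willingness to pay runs from 0 up to 206.
DWL = ½ × 206 × 2472/29 = 254616/29.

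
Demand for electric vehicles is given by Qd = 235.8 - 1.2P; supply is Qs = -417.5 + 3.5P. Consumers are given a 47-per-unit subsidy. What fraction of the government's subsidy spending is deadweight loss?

DWL / government spending = 7/37

Pre-subsidy: 235.8 - 1.2P = -417.5 + 3.5P gives P* = 139, Q* = 69.
With the rebate, buyers effectively pay Pb = Ps − 47, where Ps is the price sellers receive.
Demand in terms of Ps becomes Qd = 235.8 − 1.2(Ps − 47) = 292.2 - 1.2Ps. Setting this equal to supply: 292.2 - 1.2Ps = -417.5 + 3.5Ps, so Ps = 151.
Buyers pay Pb = 151 − 47 = 104; Q' = -417.5 + 3.5·151 = 111.
ΔCS = ½(69 + 111)(139 − 104) = 3150; ΔPS = ½(69 + 111)(151 − 139) = 1080.
Government spending = 47 × 111 = 5217.
DWL = ½ × 47 × (111 − 69) = 987; fraction = 987 / 5217 = 7/37.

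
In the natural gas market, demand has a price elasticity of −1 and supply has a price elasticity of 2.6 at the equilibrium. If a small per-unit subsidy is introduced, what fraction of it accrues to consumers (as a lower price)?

Consumer share = 13/18

For a small subsidy around the equilibrium, the benefit split depends on the relative slopes, which at a point are proportional to the elasticities.
Buyer share = εs/(εs + |εd|) = 2.6/(2.6 + 1) = 13/18; seller share = |εd|/(εs + |εd|) = 5/18.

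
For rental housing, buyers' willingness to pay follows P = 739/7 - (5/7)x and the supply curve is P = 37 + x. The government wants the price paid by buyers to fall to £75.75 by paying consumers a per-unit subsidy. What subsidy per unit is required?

At a buyer price of 75.75, quantity demanded is 147.8 − 1.4·75.75 = 41.75.
Sellers supply 41.75 only when they receive Ps = 37 + 1·41.75 = 78.75.
s = Ps − Pb = 78.75 − 75.75 = 3.

Required subsidy s = £3 per unit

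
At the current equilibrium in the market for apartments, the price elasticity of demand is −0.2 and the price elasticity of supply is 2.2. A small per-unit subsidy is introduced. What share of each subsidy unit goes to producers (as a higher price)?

For a small subsidy around the equilibrium, the benefit split depends on the relative slopes, which at a point are proportional to the elasticities.
Buyer share = εs/(εs + |εd|) = 2.2/(2.2 + 0.2) = 11/12; seller share = |εd|/(εs + |εd|) = 1/12.
So producers capture 1/12 of the subsidy.

Producer share = 1/12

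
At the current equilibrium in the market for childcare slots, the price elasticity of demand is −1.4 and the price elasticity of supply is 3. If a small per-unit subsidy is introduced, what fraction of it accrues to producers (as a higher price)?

For a small subsidy around the equilibrium, the benefit split depends on the relative slopes, which at a point are proportional to the elasticities.
Buyer share = εs/(εs + |εd|) = 3/(3 + 1.4) = 15/22; seller share = |εd|/(εs + |εd|) = 7/22.
So producers capture 7/22 of the subsidy.

Producer share = 7/22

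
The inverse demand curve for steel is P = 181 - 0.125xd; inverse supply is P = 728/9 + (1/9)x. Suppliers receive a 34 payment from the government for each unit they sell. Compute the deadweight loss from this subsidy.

Deadweight loss = 2448

Pre-subsidy: 181 - 0.125x = 728/9 + (1/9)x gives x* = 424 and P* = 128.
With the subsidy, sellers receive Ps = Pb + 34 for each unit, where Pb is the price buyers pay.
On the curves, Pb = 181 - 0.125x and Ps = 728/9 + (1/9)x; the wedge Ps − Pb = 34 gives 728/9 + (1/9)x − (181 - 0.125x) = 34, so x' = 568.
Then Pb = 181 − 0.125·568 = 110 and Ps = 728/9 + (1/9)·568 = 144.
The subsidy expands output by 568 − 424 = 144 past the efficient level; on those units the gap between marginal cost and willingness to pay runs from 0 up to 34.
DWL = ½ × 34 × 144 = 2448.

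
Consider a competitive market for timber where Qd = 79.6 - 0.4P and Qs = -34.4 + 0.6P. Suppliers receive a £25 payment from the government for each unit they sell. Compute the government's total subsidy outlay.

Pre-subsidy: 79.6 - 0.4P = -34.4 + 0.6P gives P* = 114, Q* = 34.
With the subsidy, sellers receive Ps = Pb + 25 for each unit, where Pb is the price buyers pay.
Supply in terms of Pb becomes Qs = -34.4 + 0.6(Pb + 25) = -19.4 + 0.6Pb. Setting this equal to demand: 79.6 - 0.4Pb = -19.4 + 0.6Pb, so Pb = 99.
Sellers receive Ps = 99 + 25 = 124; Q' = 79.6 − 0.4·99 = 40.
Government outlay = subsidy × quantity = 25 × 40 = 1000.

Government cost = £1000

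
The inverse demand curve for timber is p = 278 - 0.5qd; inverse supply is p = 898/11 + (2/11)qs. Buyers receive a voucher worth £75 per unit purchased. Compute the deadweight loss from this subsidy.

Pre-subsidy: 278 - 0.5q = 898/11 + (2/11)q gives q* = 288 and p* = 134.
With the rebate, buyers effectively pay pb = ps − 75, where ps is the price sellers receive.
On the curves, pb = 278 - 0.5q and ps = 898/11 + (2/11)q; the wedge ps − pb = 75 gives 898/11 + (2/11)q − (278 - 0.5q) = 75, so q' = 398.
Then pb = 278 − 0.5·398 = 79 and ps = 898/11 + (2/11)·398 = 154.
The subsidy expands output by 398 − 288 = 110 past the efficient level; on those units the gap between marginal cost and willingness to pay runs from 0 up to 75.
DWL = ½ × 75 × 110 = 4125.

Deadweight loss = £4125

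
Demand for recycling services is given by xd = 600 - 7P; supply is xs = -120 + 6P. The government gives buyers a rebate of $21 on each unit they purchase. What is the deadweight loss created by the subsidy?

Deadweight loss = 9261/13

Pre-subsidy: 600 - 7P = -120 + 6P gives P* = 720/13, x* = 2760/13.
With the rebate, buyers effectively pay Pb = Ps − 21, where Ps is the price sellers receive.
Demand in terms of Ps becomes xd = 600 − 7(Ps − 21) = 747 - 7Ps. Setting this equal to supply: 747 - 7Ps = -120 + 6Ps, so Ps = 867/13.
Buyers pay Pb = 867/13 − 21 = 594/13; x' = -120 + 6·(867/13) = 3642/13.
The subsidy expands output by 3642/13 − 2760/13 = 882/13 past the efficient level; on those units the gap between marginal cost and willingness to pay runs from 0 up to 21.
DWL = ½ × 21 × 882/13 = 9261/13.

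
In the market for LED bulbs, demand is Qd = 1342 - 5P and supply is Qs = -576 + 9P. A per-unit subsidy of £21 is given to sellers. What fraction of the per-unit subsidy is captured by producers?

Producer share = 5/14

Pre-subsidy: 1342 - 5P = -576 + 9P gives P* = 137, Q* = 657.
With the subsidy, sellers receive Ps = Pb + 21 for each unit, where Pb is the price buyers pay.
Supply in terms of Pb becomes Qs = -576 + 9(Pb + 21) = -387 + 9Pb. Setting this equal to demand: 1342 - 5Pb = -387 + 9Pb, so Pb = 123.5.
Sellers receive Ps = 123.5 + 21 = 144.5; Q' = 1342 − 5·123.5 = 724.5.
Buyers' price falls by P* − Pb = 137 − 123.5 = 13.5; sellers' price rises by Ps − P* = 144.5 − 137 = 7.5.
So producers capture 7.5/21 = 5/14 of each unit of subsidy.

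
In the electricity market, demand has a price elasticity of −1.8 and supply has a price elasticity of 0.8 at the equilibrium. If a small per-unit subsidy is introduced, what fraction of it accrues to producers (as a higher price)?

For a small subsidy around the equilibrium, the benefit split depends on the relative slopes, which at a point are proportional to the elasticities.
Buyer share = εs/(εs + |εd|) = 0.8/(0.8 + 1.8) = 4/13; seller share = |εd|/(εs + |εd|) = 9/13.
So producers capture 9/13 of the subsidy.

Producer share = 9/13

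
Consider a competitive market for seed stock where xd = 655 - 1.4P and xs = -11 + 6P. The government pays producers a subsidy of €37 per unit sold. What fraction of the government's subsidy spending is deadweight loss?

DWL / government spending = 21/571

Pre-subsidy: 655 - 1.4P = -11 + 6P gives P* = 90, x* = 529.
With the subsidy, sellers receive Ps = Pb + 37 for each unit, where Pb is the price buyers pay.
Supply in terms of Pb becomes xs = -11 + 6(Pb + 37) = 211 + 6Pb. Setting this equal to demand: 655 - 1.4Pb = 211 + 6Pb, so Pb = 60.
Sellers receive Ps = 60 + 37 = 97; x' = 655 − 1.4·60 = 571.
ΔCS = ½(529 + 571)(90 − 60) = 16500; ΔPS = ½(529 + 571)(97 − 90) = 3850.
Government spending = 37 × 571 = 21127.
DWL = ½ × 37 × (571 − 529) = 777; fraction = 777 / 21127 = 21/571.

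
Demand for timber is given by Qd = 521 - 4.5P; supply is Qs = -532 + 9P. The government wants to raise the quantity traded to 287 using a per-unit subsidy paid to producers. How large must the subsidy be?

At Q = 287, invert demand for the buyer price: Pb = (521 − 287)/4.5 = 52; invert supply for the seller price: Ps = (287 − (-532))/9 = 91.
The subsidy must fill the gap: s = Ps − Pb = 91 − 52 = 39.

Required subsidy s = 39 per unit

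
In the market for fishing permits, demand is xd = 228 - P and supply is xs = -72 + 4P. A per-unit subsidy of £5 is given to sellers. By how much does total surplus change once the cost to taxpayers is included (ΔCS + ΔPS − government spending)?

Pre-subsidy: 228 - P = -72 + 4P gives P* = 60, x* = 168.
With the subsidy, sellers receive Ps = Pb + 5 for each unit, where Pb is the price buyers pay.
Supply in terms of Pb becomes xs = -72 + 4(Pb + 5) = -52 + 4Pb. Setting this equal to demand: 228 - Pb = -52 + 4Pb, so Pb = 56.
Sellers receive Ps = 56 + 5 = 61; x' = 228 − 1·56 = 172.
ΔCS = ½(168 + 172)(60 − 56) = 680; ΔPS = ½(168 + 172)(61 − 60) = 170.
Government spending = 5 × 172 = 860.
Net change = 680 + 170 − 860 = -10. The loss equals the DWL triangle ½·5·4.

Net change in total surplus = -£10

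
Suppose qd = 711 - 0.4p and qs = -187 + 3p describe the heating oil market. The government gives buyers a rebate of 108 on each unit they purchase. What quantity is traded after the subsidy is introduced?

Pre-subsidy: 711 - 0.4p = -187 + 3p gives p* = 4490/17, q* = 10291/17.
With the rebate, buyers effectively pay pb = ps − 108, where ps is the price sellers receive.
Demand in terms of ps becomes qd = 711 − 0.4(ps − 108) = 754.2 - 0.4ps. Setting this equal to supply: 754.2 - 0.4ps = -187 + 3ps, so ps = 4706/17.
Buyers pay pb = 4706/17 − 108 = 2870/17; q' = -187 + 3·(4706/17) = 10939/17.

q' = 10939/17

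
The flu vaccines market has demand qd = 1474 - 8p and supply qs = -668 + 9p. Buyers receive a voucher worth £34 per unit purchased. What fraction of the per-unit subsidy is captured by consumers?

Pre-subsidy: 1474 - 8p = -668 + 9p gives p* = 126, q* = 466.
With the rebate, buyers effectively pay pb = ps − 34, where ps is the price sellers receive.
Demand in terms of ps becomes qd = 1474 − 8(ps − 34) = 1746 - 8ps. Setting this equal to supply: 1746 - 8ps = -668 + 9ps, so ps = 142.
Buyers pay pb = 142 − 34 = 108; q' = -668 + 9·142 = 610.
Buyers' price falls by p* − pb = 126 − 108 = 18; sellers' price rises by ps − p* = 142 − 126 = 16.
So consumers capture 18/34 = 9/17 of each unit of subsidy.

Consumer share = 9/17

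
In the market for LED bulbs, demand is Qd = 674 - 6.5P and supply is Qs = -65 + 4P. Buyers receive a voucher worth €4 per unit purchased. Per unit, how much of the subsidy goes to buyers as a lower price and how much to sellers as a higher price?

Pre-subsidy: 674 - 6.5P = -65 + 4P gives P* = 1478/21, Q* = 4547/21.
With the rebate, buyers effectively pay Pb = Ps − 4, where Ps is the price sellers receive.
Demand in terms of Ps becomes Qd = 674 − 6.5(Ps − 4) = 700 - 6.5Ps. Setting this equal to supply: 700 - 6.5Ps = -65 + 4Ps, so Ps = 510/7.
Buyers pay Pb = 510/7 − 4 = 482/7; Q' = -65 + 4·(510/7) = 1585/7.
Buyers' price falls by P* − Pb = 1478/21 − 482/7 = 32/21; sellers' price rises by Ps − P* = 510/7 − 1478/21 = 52/21.

Buyers gain 32/21 per unit; sellers gain 52/21 per unit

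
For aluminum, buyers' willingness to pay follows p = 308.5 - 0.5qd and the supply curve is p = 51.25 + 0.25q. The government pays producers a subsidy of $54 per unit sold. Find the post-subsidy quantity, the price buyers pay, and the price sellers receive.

Pre-subsidy: 308.5 - 0.5q = 51.25 + 0.25q gives q* = 343 and p* = 137.
With the subsidy, sellers receive ps = pb + 54 for each unit, where pb is the price buyers pay.
On the curves, pb = 308.5 - 0.5q and ps = 51.25 + 0.25q; the wedge ps − pb = 54 gives 51.25 + 0.25q − (308.5 - 0.5q) = 54, so q' = 415.
Then pb = 308.5 − 0.5·415 = 101 and ps = 51.25 + 0.25·415 = 155.

q' = 415; buyers pay $101; sellers receive $155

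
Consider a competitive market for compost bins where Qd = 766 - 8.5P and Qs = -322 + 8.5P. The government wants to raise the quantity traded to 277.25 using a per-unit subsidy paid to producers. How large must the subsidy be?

Required subsidy s = 13 per unit

At Q = 277.25, invert demand for the buyer price: Pb = (766 − 277.25)/8.5 = 57.5; invert supply for the seller price: Ps = (277.25 − (-322))/8.5 = 70.5.
The subsidy must fill the gap: s = Ps − Pb = 70.5 − 57.5 = 13.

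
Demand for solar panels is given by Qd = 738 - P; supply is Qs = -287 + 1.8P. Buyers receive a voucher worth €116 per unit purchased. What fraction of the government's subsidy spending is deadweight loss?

Pre-subsidy: 738 - P = -287 + 1.8P gives P* = 5125/14, Q* = 5207/14.
With the rebate, buyers effectively pay Pb = Ps − 116, where Ps is the price sellers receive.
Demand in terms of Ps becomes Qd = 738 − 1(Ps − 116) = 854 - Ps. Setting this equal to supply: 854 - Ps = -287 + 1.8Ps, so Ps = 407.5.
Buyers pay Pb = 407.5 − 116 = 291.5; Q' = -287 + 1.8·407.5 = 446.5.
ΔCS = ½(5207/14 + 446.5)(5125/14 − 291.5) = 1495269/49; ΔPS = ½(5207/14 + 446.5)(407.5 − 5125/14) = 830705/49.
Government spending = 116 × 446.5 = 51794.
DWL = ½ × 116 × (446.5 − 5207/14) = 30276/7; fraction = (30276/7) / 51794 = 522/6251.

DWL / government spending = 522/6251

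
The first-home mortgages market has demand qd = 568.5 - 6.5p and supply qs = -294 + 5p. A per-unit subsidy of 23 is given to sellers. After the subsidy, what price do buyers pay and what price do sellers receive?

Buyers pay 65; sellers receive 88

Pre-subsidy: 568.5 - 6.5p = -294 + 5p gives p* = 75, q* = 81.
With the subsidy, sellers receive ps = pb + 23 for each unit, where pb is the price buyers pay.
Supply in terms of pb becomes qs = -294 + 5(pb + 23) = -179 + 5pb. Setting this equal to demand: 568.5 - 6.5pb = -179 + 5pb, so pb = 65.
Sellers receive ps = 65 + 23 = 88; q' = 568.5 − 6.5·65 = 146.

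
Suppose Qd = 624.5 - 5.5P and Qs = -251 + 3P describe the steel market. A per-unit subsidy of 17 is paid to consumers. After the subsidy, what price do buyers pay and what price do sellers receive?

Pre-subsidy: 624.5 - 5.5P = -251 + 3P gives P* = 103, Q* = 58.
With the rebate, buyers effectively pay Pb = Ps − 17, where Ps is the price sellers receive.
Demand in terms of Ps becomes Qd = 624.5 − 5.5(Ps − 17) = 718 - 5.5Ps. Setting this equal to supply: 718 - 5.5Ps = -251 + 3Ps, so Ps = 114.
Buyers pay Pb = 114 − 17 = 97; Q' = -251 + 3·114 = 91.

Buyers pay 97; sellers receive 114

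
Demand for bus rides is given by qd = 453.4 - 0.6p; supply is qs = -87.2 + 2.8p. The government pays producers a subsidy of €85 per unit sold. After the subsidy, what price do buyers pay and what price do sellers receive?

Buyers pay €89; sellers receive €174

Pre-subsidy: 453.4 - 0.6p = -87.2 + 2.8p gives p* = 159, q* = 358.
With the subsidy, sellers receive ps = pb + 85 for each unit, where pb is the price buyers pay.
Supply in terms of pb becomes qs = -87.2 + 2.8(pb + 85) = 150.8 + 2.8pb. Setting this equal to demand: 453.4 - 0.6pb = 150.8 + 2.8pb, so pb = 89.
Sellers receive ps = 89 + 85 = 174; q' = 453.4 − 0.6·89 = 400.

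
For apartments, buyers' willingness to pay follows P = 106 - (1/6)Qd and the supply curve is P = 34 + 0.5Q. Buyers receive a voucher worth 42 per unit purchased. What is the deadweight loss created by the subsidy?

Pre-subsidy: 106 - (1/6)Q = 34 + 0.5Q gives Q* = 108 and P* = 88.
With the rebate, buyers effectively pay Pb = Ps − 42, where Ps is the price sellers receive.
On the curves, Pb = 106 - (1/6)Q and Ps = 34 + 0.5Q; the wedge Ps − Pb = 42 gives 34 + 0.5Q − (106 - (1/6)Q) = 42, so Q' = 171.
Then Pb = 106 − (1/6)·171 = 77.5 and Ps = 34 + 0.5·171 = 119.5.
The subsidy expands output by 171 − 108 = 63 past the efficient level; on those units the gap between marginal cost and willingness to pay runs from 0 up to 42.
DWL = ½ × 42 × 63 = 1323.

Deadweight loss = 1323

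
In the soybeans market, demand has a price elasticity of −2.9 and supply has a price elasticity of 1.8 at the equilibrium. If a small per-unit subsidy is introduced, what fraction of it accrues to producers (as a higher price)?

For a small subsidy around the equilibrium, the benefit split depends on the relative slopes, which at a point are proportional to the elasticities.
Buyer share = εs/(εs + |εd|) = 1.8/(1.8 + 2.9) = 18/47; seller share = |εd|/(εs + |εd|) = 29/47.
So producers capture 29/47 of the subsidy.

Producer share = 29/47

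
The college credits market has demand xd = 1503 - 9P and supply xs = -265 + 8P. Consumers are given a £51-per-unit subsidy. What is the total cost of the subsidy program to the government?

Pre-subsidy: 1503 - 9P = -265 + 8P gives P* = 104, x* = 567.
With the rebate, buyers effectively pay Pb = Ps − 51, where Ps is the price sellers receive.
Demand in terms of Ps becomes xd = 1503 − 9(Ps − 51) = 1962 - 9Ps. Setting this equal to supply: 1962 - 9Ps = -265 + 8Ps, so Ps = 131.
Buyers pay Pb = 131 − 51 = 80; x' = -265 + 8·131 = 783.
Government outlay = subsidy × quantity = 51 × 783 = 39933.

Government cost = £39933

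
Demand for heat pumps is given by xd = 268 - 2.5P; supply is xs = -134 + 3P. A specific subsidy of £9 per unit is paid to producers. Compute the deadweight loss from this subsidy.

Pre-subsidy: 268 - 2.5P = -134 + 3P gives P* = 804/11, x* = 938/11.
With the subsidy, sellers receive Ps = Pb + 9 for each unit, where Pb is the price buyers pay.
Supply in terms of Pb becomes xs = -134 + 3(Pb + 9) = -107 + 3Pb. Setting this equal to demand: 268 - 2.5Pb = -107 + 3Pb, so Pb = 750/11.
Sellers receive Ps = 750/11 + 9 = 849/11; x' = 268 − 2.5·(750/11) = 1073/11.
The subsidy expands output by 1073/11 − 938/11 = 135/11 past the efficient level; on those units the gap between marginal cost and willingness to pay runs from 0 up to 9.
DWL = ½ × 9 × 135/11 = 1215/22.

Deadweight loss = 1215/22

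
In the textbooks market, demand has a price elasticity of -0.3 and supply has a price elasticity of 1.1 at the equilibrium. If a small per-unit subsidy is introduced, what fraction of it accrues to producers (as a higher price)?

Producer share = 3/14

For a small subsidy around the equilibrium, the benefit split depends on the relative slopes, which at a point are proportional to the elasticities.
Buyer share = εs/(εs + |εd|) = 1.1/(1.1 + 0.3) = 11/14; seller share = |εd|/(εs + |εd|) = 3/14.
So producers capture 3/14 of the subsidy.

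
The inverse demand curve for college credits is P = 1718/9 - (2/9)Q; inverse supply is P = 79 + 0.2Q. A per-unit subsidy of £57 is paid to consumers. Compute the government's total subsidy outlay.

Government cost = £22800

Pre-subsidy: 1718/9 - (2/9)Q = 79 + 0.2Q gives Q* = 265 and P* = 132.
With the rebate, buyers effectively pay Pb = Ps − 57, where Ps is the price sellers receive.
On the curves, Pb = 1718/9 - (2/9)Q and Ps = 79 + 0.2Q; the wedge Ps − Pb = 57 gives 79 + 0.2Q − (1718/9 - (2/9)Q) = 57, so Q' = 400.
Then Pb = 1718/9 − (2/9)·400 = 102 and Ps = 79 + 0.2·400 = 159.
Government outlay = subsidy × quantity = 57 × 400 = 22800.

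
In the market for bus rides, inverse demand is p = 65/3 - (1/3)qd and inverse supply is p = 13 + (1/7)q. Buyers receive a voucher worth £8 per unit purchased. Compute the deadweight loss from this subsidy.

Deadweight loss = £67.2

Pre-subsidy: 65/3 - (1/3)q = 13 + (1/7)q gives q* = 18.2 and p* = 15.6.
With the rebate, buyers effectively pay pb = ps − 8, where ps is the price sellers receive.
On the curves, pb = 65/3 - (1/3)q and ps = 13 + (1/7)q; the wedge ps − pb = 8 gives 13 + (1/7)q − (65/3 - (1/3)q) = 8, so q' = 35.
Then pb = 65/3 − (1/3)·35 = 10 and ps = 13 + (1/7)·35 = 18.
The subsidy expands output by 35 − 18.2 = 16.8 past the efficient level; on those units the gap between marginal cost and willingness to pay runs from 0 up to 8.
DWL = ½ × 8 × 16.8 = 67.2.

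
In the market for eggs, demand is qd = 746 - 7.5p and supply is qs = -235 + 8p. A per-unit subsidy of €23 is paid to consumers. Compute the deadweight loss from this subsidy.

Deadweight loss = 31740/31

Pre-subsidy: 746 - 7.5p = -235 + 8p gives p* = 1962/31, q* = 8411/31.
With the rebate, buyers effectively pay pb = ps − 23, where ps is the price sellers receive.
Demand in terms of ps becomes qd = 746 − 7.5(ps − 23) = 918.5 - 7.5ps. Setting this equal to supply: 918.5 - 7.5ps = -235 + 8ps, so ps = 2307/31.
Buyers pay pb = 2307/31 − 23 = 1594/31; q' = -235 + 8·(2307/31) = 11171/31.
The subsidy expands output by 11171/31 − 8411/31 = 2760/31 past the efficient level; on those units the gap between marginal cost and willingness to pay runs from 0 up to 23.
DWL = ½ × 23 × 2760/31 = 31740/31.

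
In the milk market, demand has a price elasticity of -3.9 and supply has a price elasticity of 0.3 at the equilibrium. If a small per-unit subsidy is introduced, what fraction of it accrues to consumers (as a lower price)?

Consumer share = 1/14

For a small subsidy around the equilibrium, the benefit split depends on the relative slopes, which at a point are proportional to the elasticities.
Buyer share = εs/(εs + |εd|) = 0.3/(0.3 + 3.9) = 1/14; seller share = |εd|/(εs + |εd|) = 13/14.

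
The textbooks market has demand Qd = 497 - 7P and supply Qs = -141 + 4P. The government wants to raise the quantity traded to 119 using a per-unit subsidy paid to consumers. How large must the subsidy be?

At Q = 119, invert demand for the buyer price: Pb = (497 − 119)/7 = 54; invert supply for the seller price: Ps = (119 − (-141))/4 = 65.
The subsidy must fill the gap: s = Ps − Pb = 65 − 54 = 11.

Required subsidy s = 11 per unit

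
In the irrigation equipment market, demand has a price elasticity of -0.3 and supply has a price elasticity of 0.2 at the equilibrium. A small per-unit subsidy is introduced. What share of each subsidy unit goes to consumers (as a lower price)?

Consumer share = 0.4

For a small subsidy around the equilibrium, the benefit split depends on the relative slopes, which at a point are proportional to the elasticities.
Buyer share = εs/(εs + |εd|) = 0.2/(0.2 + 0.3) = 0.4; seller share = |εd|/(εs + |εd|) = 0.6.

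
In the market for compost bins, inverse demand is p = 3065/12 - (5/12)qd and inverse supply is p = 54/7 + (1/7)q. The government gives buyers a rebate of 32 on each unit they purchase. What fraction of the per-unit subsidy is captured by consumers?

Pre-subsidy: 3065/12 - (5/12)q = 54/7 + (1/7)q gives q* = 20807/47 and p* = 3335/47.
With the rebate, buyers effectively pay pb = ps − 32, where ps is the price sellers receive.
On the curves, pb = 3065/12 - (5/12)q and ps = 54/7 + (1/7)q; the wedge ps − pb = 32 gives 54/7 + (1/7)q − (3065/12 - (5/12)q) = 32, so q' = 23495/47.
Then pb = 3065/12 − (5/12)·(23495/47) = 2215/47 and ps = 54/7 + (1/7)·(23495/47) = 3719/47.
Buyers' price falls by p* − pb = 3335/47 − 2215/47 = 1120/47; sellers' price rises by ps − p* = 3719/47 − 3335/47 = 384/47.
So consumers capture (1120/47)/32 = 35/47 of each unit of subsidy.

Consumer share = 35/47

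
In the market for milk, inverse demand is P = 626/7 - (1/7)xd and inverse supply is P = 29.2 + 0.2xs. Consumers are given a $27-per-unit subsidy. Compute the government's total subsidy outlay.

Government cost = $6869.25

Pre-subsidy: 626/7 - (1/7)x = 29.2 + 0.2x gives x* = 527/3 and P* = 193/3.
With the rebate, buyers effectively pay Pb = Ps − 27, where Ps is the price sellers receive.
On the curves, Pb = 626/7 - (1/7)x and Ps = 29.2 + 0.2x; the wedge Ps − Pb = 27 gives 29.2 + 0.2x − (626/7 - (1/7)x) = 27, so x' = 3053/12.
Then Pb = 626/7 − (1/7)·(3053/12) = 637/12 and Ps = 29.2 + 0.2·(3053/12) = 961/12.
Government outlay = subsidy × quantity = 27 × 3053/12 = 6869.25.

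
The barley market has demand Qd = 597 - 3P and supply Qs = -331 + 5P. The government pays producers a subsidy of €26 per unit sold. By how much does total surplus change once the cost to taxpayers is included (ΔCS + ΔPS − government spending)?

Pre-subsidy: 597 - 3P = -331 + 5P gives P* = 116, Q* = 249.
With the subsidy, sellers receive Ps = Pb + 26 for each unit, where Pb is the price buyers pay.
Supply in terms of Pb becomes Qs = -331 + 5(Pb + 26) = -201 + 5Pb. Setting this equal to demand: 597 - 3Pb = -201 + 5Pb, so Pb = 99.75.
Sellers receive Ps = 99.75 + 26 = 125.75; Q' = 597 − 3·99.75 = 297.75.
ΔCS = ½(249 + 297.75)(116 − 99.75) = 4442.34375; ΔPS = ½(249 + 297.75)(125.75 − 116) = 2665.40625.
Government spending = 26 × 297.75 = 7741.5.
Net change = 4442.34375 + 2665.40625 − 7741.5 = -633.75. The loss equals the DWL triangle ½·26·48.75.

Net change in total surplus = -€633.75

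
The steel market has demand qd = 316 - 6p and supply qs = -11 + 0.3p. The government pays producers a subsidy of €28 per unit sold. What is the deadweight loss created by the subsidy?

Pre-subsidy: 316 - 6p = -11 + 0.3p gives p* = 1090/21, q* = 32/7.
With the subsidy, sellers receive ps = pb + 28 for each unit, where pb is the price buyers pay.
Supply in terms of pb becomes qs = -11 + 0.3(pb + 28) = -2.6 + 0.3pb. Setting this equal to demand: 316 - 6pb = -2.6 + 0.3pb, so pb = 354/7.
Sellers receive ps = 354/7 + 28 = 550/7; q' = 316 − 6·(354/7) = 88/7.
The subsidy expands output by 88/7 − 32/7 = 8 past the efficient level; on those units the gap between marginal cost and willingness to pay runs from 0 up to 28.
DWL = ½ × 28 × 8 = 112.

Deadweight loss = €112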